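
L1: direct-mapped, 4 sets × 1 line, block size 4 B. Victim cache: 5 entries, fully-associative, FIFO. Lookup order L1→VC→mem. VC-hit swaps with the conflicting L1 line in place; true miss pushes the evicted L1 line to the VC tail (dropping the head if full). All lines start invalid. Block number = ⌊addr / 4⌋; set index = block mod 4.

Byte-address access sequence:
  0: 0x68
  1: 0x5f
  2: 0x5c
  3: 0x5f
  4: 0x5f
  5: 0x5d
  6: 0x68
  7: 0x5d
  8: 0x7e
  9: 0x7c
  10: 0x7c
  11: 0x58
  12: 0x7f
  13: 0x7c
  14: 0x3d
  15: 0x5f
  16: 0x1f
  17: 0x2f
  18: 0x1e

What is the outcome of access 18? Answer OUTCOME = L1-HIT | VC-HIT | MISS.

  [0] addr=0x68 blk=26 s=2: MISS | VC []
  [1] addr=0x5f blk=23 s=3: MISS | VC []
  [2] addr=0x5c blk=23 s=3: L1-HIT | VC []
  [3] addr=0x5f blk=23 s=3: L1-HIT | VC []
  [4] addr=0x5f blk=23 s=3: L1-HIT | VC []
  [5] addr=0x5d blk=23 s=3: L1-HIT | VC []
  [6] addr=0x68 blk=26 s=2: L1-HIT | VC []
  [7] addr=0x5d blk=23 s=3: L1-HIT | VC []
  [8] addr=0x7e blk=31 s=3: MISS | VC [23]
  [9] addr=0x7c blk=31 s=3: L1-HIT | VC [23]
  [10] addr=0x7c blk=31 s=3: L1-HIT | VC [23]
  [11] addr=0x58 blk=22 s=2: MISS | VC [23, 26]
  [12] addr=0x7f blk=31 s=3: L1-HIT | VC [23, 26]
  [13] addr=0x7c blk=31 s=3: L1-HIT | VC [23, 26]
  [14] addr=0x3d blk=15 s=3: MISS | VC [23, 26, 31]
  [15] addr=0x5f blk=23 s=3: VC-HIT | VC [15, 26, 31]
  [16] addr=0x1f blk=7 s=3: MISS | VC [15, 26, 31, 23]
  [17] addr=0x2f blk=11 s=3: MISS | VC [15, 26, 31, 23, 7]
  [18] addr=0x1e blk=7 s=3: VC-HIT | VC [15, 26, 31, 23, 11]

OUTCOME = VC-HIT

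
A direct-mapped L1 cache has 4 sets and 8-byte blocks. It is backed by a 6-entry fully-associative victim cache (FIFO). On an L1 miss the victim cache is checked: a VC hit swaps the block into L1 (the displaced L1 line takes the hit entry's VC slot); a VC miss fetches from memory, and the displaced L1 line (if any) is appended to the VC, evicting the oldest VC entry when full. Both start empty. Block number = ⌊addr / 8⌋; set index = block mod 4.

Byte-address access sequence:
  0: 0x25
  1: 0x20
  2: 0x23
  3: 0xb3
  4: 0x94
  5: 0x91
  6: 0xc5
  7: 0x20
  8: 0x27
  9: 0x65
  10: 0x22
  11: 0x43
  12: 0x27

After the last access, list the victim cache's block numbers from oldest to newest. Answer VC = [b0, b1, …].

  [0] addr=0x25 blk=4 s=0: MISS | VC []
  [1] addr=0x20 blk=4 s=0: L1-HIT | VC []
  [2] addr=0x23 blk=4 s=0: L1-HIT | VC []
  [3] addr=0xb3 blk=22 s=2: MISS | VC []
  [4] addr=0x94 blk=18 s=2: MISS | VC [22]
  [5] addr=0x91 blk=18 s=2: L1-HIT | VC [22]
  [6] addr=0xc5 blk=24 s=0: MISS | VC [22, 4]
  [7] addr=0x20 blk=4 s=0: VC-HIT | VC [22, 24]
  [8] addr=0x27 blk=4 s=0: L1-HIT | VC [22, 24]
  [9] addr=0x65 blk=12 s=0: MISS | VC [22, 24, 4]
  [10] addr=0x22 blk=4 s=0: VC-HIT | VC [22, 24, 12]
  [11] addr=0x43 blk=8 s=0: MISS | VC [22, 24, 12, 4]
  [12] addr=0x27 blk=4 s=0: VC-HIT | VC [22, 24, 12, 8]

VC = [22, 24, 12, 8]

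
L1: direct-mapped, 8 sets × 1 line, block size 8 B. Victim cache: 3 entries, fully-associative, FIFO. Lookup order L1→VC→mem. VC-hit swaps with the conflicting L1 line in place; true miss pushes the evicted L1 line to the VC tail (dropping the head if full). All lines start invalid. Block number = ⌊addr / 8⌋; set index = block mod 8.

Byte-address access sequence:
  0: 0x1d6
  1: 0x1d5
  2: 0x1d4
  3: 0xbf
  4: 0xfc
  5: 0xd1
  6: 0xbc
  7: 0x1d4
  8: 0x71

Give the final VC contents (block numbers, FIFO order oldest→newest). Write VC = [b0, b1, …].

  [0] addr=0x1d6 blk=58 s=2: MISS | VC []
  [1] addr=0x1d5 blk=58 s=2: L1-HIT | VC []
  [2] addr=0x1d4 blk=58 s=2: L1-HIT | VC []
  [3] addr=0xbf blk=23 s=7: MISS | VC []
  [4] addr=0xfc blk=31 s=7: MISS | VC [23]
  [5] addr=0xd1 blk=26 s=2: MISS | VC [23, 58]
  [6] addr=0xbc blk=23 s=7: VC-HIT | VC [31, 58]
  [7] addr=0x1d4 blk=58 s=2: VC-HIT | VC [31, 26]
  [8] addr=0x71 blk=14 s=6: MISS | VC [31, 26]

VC = [31, 26]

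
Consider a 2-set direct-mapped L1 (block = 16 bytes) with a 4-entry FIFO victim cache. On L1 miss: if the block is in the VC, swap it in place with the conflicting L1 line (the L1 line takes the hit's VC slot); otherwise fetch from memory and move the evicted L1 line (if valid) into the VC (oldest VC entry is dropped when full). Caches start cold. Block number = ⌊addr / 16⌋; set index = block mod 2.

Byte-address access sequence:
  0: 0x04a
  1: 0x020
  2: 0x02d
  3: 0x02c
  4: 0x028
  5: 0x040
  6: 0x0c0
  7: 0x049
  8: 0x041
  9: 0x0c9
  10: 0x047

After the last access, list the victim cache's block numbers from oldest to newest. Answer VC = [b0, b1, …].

VC = [2, 12]

  [0] addr=0x4a blk=4 s=0: MISS | VC []
  [1] addr=0x20 blk=2 s=0: MISS | VC [4]
  [2] addr=0x2d blk=2 s=0: L1-HIT | VC [4]
  [3] addr=0x2c blk=2 s=0: L1-HIT | VC [4]
  [4] addr=0x28 blk=2 s=0: L1-HIT | VC [4]
  [5] addr=0x40 blk=4 s=0: VC-HIT | VC [2]
  [6] addr=0xc0 blk=12 s=0: MISS | VC [2, 4]
  [7] addr=0x49 blk=4 s=0: VC-HIT | VC [2, 12]
  [8] addr=0x41 blk=4 s=0: L1-HIT | VC [2, 12]
  [9] addr=0xc9 blk=12 s=0: VC-HIT | VC [2, 4]
  [10] addr=0x47 blk=4 s=0: VC-HIT | VC [2, 12]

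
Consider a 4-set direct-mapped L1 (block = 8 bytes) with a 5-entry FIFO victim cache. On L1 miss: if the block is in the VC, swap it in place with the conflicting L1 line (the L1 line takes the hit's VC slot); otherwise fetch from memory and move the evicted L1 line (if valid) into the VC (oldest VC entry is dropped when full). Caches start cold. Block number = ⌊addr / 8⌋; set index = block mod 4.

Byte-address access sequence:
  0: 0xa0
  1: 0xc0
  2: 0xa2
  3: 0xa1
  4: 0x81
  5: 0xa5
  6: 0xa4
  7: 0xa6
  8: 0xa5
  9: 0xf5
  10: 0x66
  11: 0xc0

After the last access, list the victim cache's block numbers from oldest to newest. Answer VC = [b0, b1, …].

0: 0xa0 (blk 20, set 0) → MISS  vc=[]
1: 0xc0 (blk 24, set 0) → MISS  vc=[20]
2: 0xa2 (blk 20, set 0) → VC-HIT  vc=[24]
3: 0xa1 (blk 20, set 0) → L1-HIT  vc=[24]
4: 0x81 (blk 16, set 0) → MISS  vc=[24, 20]
5: 0xa5 (blk 20, set 0) → VC-HIT  vc=[24, 16]
6: 0xa4 (blk 20, set 0) → L1-HIT  vc=[24, 16]
7: 0xa6 (blk 20, set 0) → L1-HIT  vc=[24, 16]
8: 0xa5 (blk 20, set 0) → L1-HIT  vc=[24, 16]
9: 0xf5 (blk 30, set 2) → MISS  vc=[24, 16]
10: 0x66 (blk 12, set 0) → MISS  vc=[24, 16, 20]
11: 0xc0 (blk 24, set 0) → VC-HIT  vc=[12, 16, 20]

VC = [12, 16, 20]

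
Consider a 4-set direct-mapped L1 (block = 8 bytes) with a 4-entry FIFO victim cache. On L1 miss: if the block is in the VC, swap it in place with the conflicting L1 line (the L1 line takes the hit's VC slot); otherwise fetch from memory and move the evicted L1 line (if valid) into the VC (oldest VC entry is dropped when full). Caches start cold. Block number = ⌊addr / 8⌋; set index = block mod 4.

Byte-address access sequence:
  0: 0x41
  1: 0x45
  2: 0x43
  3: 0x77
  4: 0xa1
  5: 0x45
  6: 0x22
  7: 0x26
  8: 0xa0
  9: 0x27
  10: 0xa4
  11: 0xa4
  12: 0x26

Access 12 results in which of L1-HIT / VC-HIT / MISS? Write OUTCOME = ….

OUTCOME = VC-HIT

0: 0x41 (blk 8, set 0) → MISS  vc=[]
1: 0x45 (blk 8, set 0) → L1-HIT  vc=[]
2: 0x43 (blk 8, set 0) → L1-HIT  vc=[]
3: 0x77 (blk 14, set 2) → MISS  vc=[]
4: 0xa1 (blk 20, set 0) → MISS  vc=[8]
5: 0x45 (blk 8, set 0) → VC-HIT  vc=[20]
6: 0x22 (blk 4, set 0) → MISS  vc=[20, 8]
7: 0x26 (blk 4, set 0) → L1-HIT  vc=[20, 8]
8: 0xa0 (blk 20, set 0) → VC-HIT  vc=[4, 8]
9: 0x27 (blk 4, set 0) → VC-HIT  vc=[20, 8]
10: 0xa4 (blk 20, set 0) → VC-HIT  vc=[4, 8]
11: 0xa4 (blk 20, set 0) → L1-HIT  vc=[4, 8]
12: 0x26 (blk 4, set 0) → VC-HIT  vc=[20, 8]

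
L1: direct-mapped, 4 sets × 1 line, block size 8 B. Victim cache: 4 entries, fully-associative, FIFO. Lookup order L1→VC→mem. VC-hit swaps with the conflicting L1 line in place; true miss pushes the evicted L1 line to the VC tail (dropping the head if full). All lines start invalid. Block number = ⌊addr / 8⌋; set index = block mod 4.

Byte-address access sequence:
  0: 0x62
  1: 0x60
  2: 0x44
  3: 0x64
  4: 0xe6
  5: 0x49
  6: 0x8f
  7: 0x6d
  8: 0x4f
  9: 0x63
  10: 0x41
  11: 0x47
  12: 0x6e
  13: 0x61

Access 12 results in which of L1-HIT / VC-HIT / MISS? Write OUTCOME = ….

OUTCOME = VC-HIT

0: 0x62 (blk 12, set 0) → MISS  vc=[]
1: 0x60 (blk 12, set 0) → L1-HIT  vc=[]
2: 0x44 (blk 8, set 0) → MISS  vc=[12]
3: 0x64 (blk 12, set 0) → VC-HIT  vc=[8]
4: 0xe6 (blk 28, set 0) → MISS  vc=[8, 12]
5: 0x49 (blk 9, set 1) → MISS  vc=[8, 12]
6: 0x8f (blk 17, set 1) → MISS  vc=[8, 12, 9]
7: 0x6d (blk 13, set 1) → MISS  vc=[8, 12, 9, 17]
8: 0x4f (blk 9, set 1) → VC-HIT  vc=[8, 12, 13, 17]
9: 0x63 (blk 12, set 0) → VC-HIT  vc=[8, 28, 13, 17]
10: 0x41 (blk 8, set 0) → VC-HIT  vc=[12, 28, 13, 17]
11: 0x47 (blk 8, set 0) → L1-HIT  vc=[12, 28, 13, 17]
12: 0x6e (blk 13, set 1) → VC-HIT  vc=[12, 28, 9, 17]
13: 0x61 (blk 12, set 0) → VC-HIT  vc=[8, 28, 9, 17]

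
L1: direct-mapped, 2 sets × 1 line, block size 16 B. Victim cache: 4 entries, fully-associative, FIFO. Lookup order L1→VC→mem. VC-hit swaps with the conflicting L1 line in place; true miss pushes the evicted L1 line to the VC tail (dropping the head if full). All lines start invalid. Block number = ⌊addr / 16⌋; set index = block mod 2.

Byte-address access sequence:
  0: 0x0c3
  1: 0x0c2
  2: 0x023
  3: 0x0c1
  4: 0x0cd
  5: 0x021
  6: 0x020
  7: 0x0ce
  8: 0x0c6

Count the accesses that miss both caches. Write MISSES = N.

#0 0xc3→b12/s0 MISS; vc=[]
#1 0xc2→b12/s0 L1-HIT; vc=[]
#2 0x23→b2/s0 MISS; vc=[12]
#3 0xc1→b12/s0 VC-HIT; vc=[2]
#4 0xcd→b12/s0 L1-HIT; vc=[2]
#5 0x21→b2/s0 VC-HIT; vc=[12]
#6 0x20→b2/s0 L1-HIT; vc=[12]
#7 0xce→b12/s0 VC-HIT; vc=[2]
#8 0xc6→b12/s0 L1-HIT; vc=[2]

MISSES = 2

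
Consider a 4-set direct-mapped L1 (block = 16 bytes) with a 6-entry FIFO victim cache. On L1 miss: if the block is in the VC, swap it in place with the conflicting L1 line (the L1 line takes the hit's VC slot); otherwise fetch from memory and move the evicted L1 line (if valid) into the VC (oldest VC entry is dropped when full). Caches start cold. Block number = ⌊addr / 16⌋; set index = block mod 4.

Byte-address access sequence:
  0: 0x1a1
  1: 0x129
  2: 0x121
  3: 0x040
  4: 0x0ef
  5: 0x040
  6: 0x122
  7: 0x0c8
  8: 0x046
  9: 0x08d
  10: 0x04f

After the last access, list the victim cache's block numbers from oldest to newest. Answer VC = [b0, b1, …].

  [0] addr=0x1a1 blk=26 s=2: MISS | VC []
  [1] addr=0x129 blk=18 s=2: MISS | VC [26]
  [2] addr=0x121 blk=18 s=2: L1-HIT | VC [26]
  [3] addr=0x40 blk=4 s=0: MISS | VC [26]
  [4] addr=0xef blk=14 s=2: MISS | VC [26, 18]
  [5] addr=0x40 blk=4 s=0: L1-HIT | VC [26, 18]
  [6] addr=0x122 blk=18 s=2: VC-HIT | VC [26, 14]
  [7] addr=0xc8 blk=12 s=0: MISS | VC [26, 14, 4]
  [8] addr=0x46 blk=4 s=0: VC-HIT | VC [26, 14, 12]
  [9] addr=0x8d blk=8 s=0: MISS | VC [26, 14, 12, 4]
  [10] addr=0x4f blk=4 s=0: VC-HIT | VC [26, 14, 12, 8]

VC = [26, 14, 12, 8]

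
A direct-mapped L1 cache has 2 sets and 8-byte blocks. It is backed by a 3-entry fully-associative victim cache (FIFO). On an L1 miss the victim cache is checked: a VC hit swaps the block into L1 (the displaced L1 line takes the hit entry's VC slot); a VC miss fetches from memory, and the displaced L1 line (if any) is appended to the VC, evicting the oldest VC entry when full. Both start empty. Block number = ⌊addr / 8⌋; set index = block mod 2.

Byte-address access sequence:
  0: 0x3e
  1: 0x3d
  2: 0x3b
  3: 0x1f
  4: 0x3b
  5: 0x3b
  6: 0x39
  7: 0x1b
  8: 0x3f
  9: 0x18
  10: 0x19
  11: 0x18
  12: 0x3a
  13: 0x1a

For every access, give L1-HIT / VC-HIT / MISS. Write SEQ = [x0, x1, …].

SEQ = [MISS, L1-HIT, L1-HIT, MISS, VC-HIT, L1-HIT, L1-HIT, VC-HIT, VC-HIT, VC-HIT, L1-HIT, L1-HIT, VC-HIT, VC-HIT]

0: 0x3e (blk 7, set 1) → MISS  vc=[]
1: 0x3d (blk 7, set 1) → L1-HIT  vc=[]
2: 0x3b (blk 7, set 1) → L1-HIT  vc=[]
3: 0x1f (blk 3, set 1) → MISS  vc=[7]
4: 0x3b (blk 7, set 1) → VC-HIT  vc=[3]
5: 0x3b (blk 7, set 1) → L1-HIT  vc=[3]
6: 0x39 (blk 7, set 1) → L1-HIT  vc=[3]
7: 0x1b (blk 3, set 1) → VC-HIT  vc=[7]
8: 0x3f (blk 7, set 1) → VC-HIT  vc=[3]
9: 0x18 (blk 3, set 1) → VC-HIT  vc=[7]
10: 0x19 (blk 3, set 1) → L1-HIT  vc=[7]
11: 0x18 (blk 3, set 1) → L1-HIT  vc=[7]
12: 0x3a (blk 7, set 1) → VC-HIT  vc=[3]
13: 0x1a (blk 3, set 1) → VC-HIT  vc=[7]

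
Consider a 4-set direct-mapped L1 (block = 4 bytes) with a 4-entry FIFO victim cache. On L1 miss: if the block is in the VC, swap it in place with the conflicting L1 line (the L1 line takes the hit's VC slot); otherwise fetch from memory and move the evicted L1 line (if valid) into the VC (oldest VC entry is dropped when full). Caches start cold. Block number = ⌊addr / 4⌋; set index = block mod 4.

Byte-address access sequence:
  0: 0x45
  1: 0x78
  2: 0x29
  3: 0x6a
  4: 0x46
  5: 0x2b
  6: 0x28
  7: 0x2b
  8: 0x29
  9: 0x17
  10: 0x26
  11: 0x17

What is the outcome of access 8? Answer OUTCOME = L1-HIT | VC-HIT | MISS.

OUTCOME = L1-HIT

0: 0x45 (blk 17, set 1) → MISS  vc=[]
1: 0x78 (blk 30, set 2) → MISS  vc=[]
2: 0x29 (blk 10, set 2) → MISS  vc=[30]
3: 0x6a (blk 26, set 2) → MISS  vc=[30, 10]
4: 0x46 (blk 17, set 1) → L1-HIT  vc=[30, 10]
5: 0x2b (blk 10, set 2) → VC-HIT  vc=[30, 26]
6: 0x28 (blk 10, set 2) → L1-HIT  vc=[30, 26]
7: 0x2b (blk 10, set 2) → L1-HIT  vc=[30, 26]
8: 0x29 (blk 10, set 2) → L1-HIT  vc=[30, 26]
9: 0x17 (blk 5, set 1) → MISS  vc=[30, 26, 17]
10: 0x26 (blk 9, set 1) → MISS  vc=[30, 26, 17, 5]
11: 0x17 (blk 5, set 1) → VC-HIT  vc=[30, 26, 17, 9]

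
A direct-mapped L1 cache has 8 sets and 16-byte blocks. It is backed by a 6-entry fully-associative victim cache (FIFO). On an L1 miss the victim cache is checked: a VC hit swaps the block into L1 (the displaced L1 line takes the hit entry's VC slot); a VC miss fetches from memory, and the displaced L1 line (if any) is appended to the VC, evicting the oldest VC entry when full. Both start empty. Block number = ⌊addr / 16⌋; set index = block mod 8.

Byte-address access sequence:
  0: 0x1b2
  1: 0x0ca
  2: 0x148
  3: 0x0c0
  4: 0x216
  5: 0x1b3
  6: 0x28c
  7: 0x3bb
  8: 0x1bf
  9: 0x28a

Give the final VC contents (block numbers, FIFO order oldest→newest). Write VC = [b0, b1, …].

#0 0x1b2→b27/s3 MISS; vc=[]
#1 0xca→b12/s4 MISS; vc=[]
#2 0x148→b20/s4 MISS; vc=[12]
#3 0xc0→b12/s4 VC-HIT; vc=[20]
#4 0x216→b33/s1 MISS; vc=[20]
#5 0x1b3→b27/s3 L1-HIT; vc=[20]
#6 0x28c→b40/s0 MISS; vc=[20]
#7 0x3bb→b59/s3 MISS; vc=[20,27]
#8 0x1bf→b27/s3 VC-HIT; vc=[20,59]
#9 0x28a→b40/s0 L1-HIT; vc=[20,59]

VC = [20, 59]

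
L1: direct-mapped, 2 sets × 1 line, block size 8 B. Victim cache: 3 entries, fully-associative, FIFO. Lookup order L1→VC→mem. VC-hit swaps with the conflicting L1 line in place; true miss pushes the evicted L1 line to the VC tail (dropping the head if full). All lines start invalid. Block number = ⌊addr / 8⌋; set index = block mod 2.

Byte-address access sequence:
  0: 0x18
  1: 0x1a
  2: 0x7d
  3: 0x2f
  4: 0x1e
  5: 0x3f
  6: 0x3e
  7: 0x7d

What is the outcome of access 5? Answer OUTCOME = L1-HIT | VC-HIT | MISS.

0: 0x18 (blk 3, set 1) → MISS  vc=[]
1: 0x1a (blk 3, set 1) → L1-HIT  vc=[]
2: 0x7d (blk 15, set 1) → MISS  vc=[3]
3: 0x2f (blk 5, set 1) → MISS  vc=[3, 15]
4: 0x1e (blk 3, set 1) → VC-HIT  vc=[5, 15]
5: 0x3f (blk 7, set 1) → MISS  vc=[5, 15, 3]
6: 0x3e (blk 7, set 1) → L1-HIT  vc=[5, 15, 3]
7: 0x7d (blk 15, set 1) → VC-HIT  vc=[5, 7, 3]

OUTCOME = MISS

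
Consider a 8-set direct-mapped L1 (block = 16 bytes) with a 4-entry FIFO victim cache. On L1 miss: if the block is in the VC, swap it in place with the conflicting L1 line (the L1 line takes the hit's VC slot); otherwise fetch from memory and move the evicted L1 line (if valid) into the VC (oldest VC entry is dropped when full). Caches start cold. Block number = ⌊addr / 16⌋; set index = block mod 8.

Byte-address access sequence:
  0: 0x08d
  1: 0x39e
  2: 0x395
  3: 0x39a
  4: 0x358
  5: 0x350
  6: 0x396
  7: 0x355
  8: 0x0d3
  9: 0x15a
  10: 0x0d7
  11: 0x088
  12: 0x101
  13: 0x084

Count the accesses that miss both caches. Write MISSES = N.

MISSES = 6

0: 0x8d (blk 8, set 0) → MISS  vc=[]
1: 0x39e (blk 57, set 1) → MISS  vc=[]
2: 0x395 (blk 57, set 1) → L1-HIT  vc=[]
3: 0x39a (blk 57, set 1) → L1-HIT  vc=[]
4: 0x358 (blk 53, set 5) → MISS  vc=[]
5: 0x350 (blk 53, set 5) → L1-HIT  vc=[]
6: 0x396 (blk 57, set 1) → L1-HIT  vc=[]
7: 0x355 (blk 53, set 5) → L1-HIT  vc=[]
8: 0xd3 (blk 13, set 5) → MISS  vc=[53]
9: 0x15a (blk 21, set 5) → MISS  vc=[53, 13]
10: 0xd7 (blk 13, set 5) → VC-HIT  vc=[53, 21]
11: 0x88 (blk 8, set 0) → L1-HIT  vc=[53, 21]
12: 0x101 (blk 16, set 0) → MISS  vc=[53, 21, 8]
13: 0x84 (blk 8, set 0) → VC-HIT  vc=[53, 21, 16]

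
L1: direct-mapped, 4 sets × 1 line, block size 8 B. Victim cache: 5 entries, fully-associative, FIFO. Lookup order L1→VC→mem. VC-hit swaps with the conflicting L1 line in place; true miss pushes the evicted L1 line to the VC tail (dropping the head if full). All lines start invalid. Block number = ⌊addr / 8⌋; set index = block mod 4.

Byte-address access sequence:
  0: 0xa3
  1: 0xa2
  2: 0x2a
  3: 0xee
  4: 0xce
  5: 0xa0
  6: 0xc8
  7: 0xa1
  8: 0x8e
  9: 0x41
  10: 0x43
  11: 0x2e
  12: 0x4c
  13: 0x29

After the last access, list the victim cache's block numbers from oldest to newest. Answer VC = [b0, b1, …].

  [0] addr=0xa3 blk=20 s=0: MISS | VC []
  [1] addr=0xa2 blk=20 s=0: L1-HIT | VC []
  [2] addr=0x2a blk=5 s=1: MISS | VC []
  [3] addr=0xee blk=29 s=1: MISS | VC [5]
  [4] addr=0xce blk=25 s=1: MISS | VC [5, 29]
  [5] addr=0xa0 blk=20 s=0: L1-HIT | VC [5, 29]
  [6] addr=0xc8 blk=25 s=1: L1-HIT | VC [5, 29]
  [7] addr=0xa1 blk=20 s=0: L1-HIT | VC [5, 29]
  [8] addr=0x8e blk=17 s=1: MISS | VC [5, 29, 25]
  [9] addr=0x41 blk=8 s=0: MISS | VC [5, 29, 25, 20]
  [10] addr=0x43 blk=8 s=0: L1-HIT | VC [5, 29, 25, 20]
  [11] addr=0x2e blk=5 s=1: VC-HIT | VC [17, 29, 25, 20]
  [12] addr=0x4c blk=9 s=1: MISS | VC [17, 29, 25, 20, 5]
  [13] addr=0x29 blk=5 s=1: VC-HIT | VC [17, 29, 25, 20, 9]

VC = [17, 29, 25, 20, 9]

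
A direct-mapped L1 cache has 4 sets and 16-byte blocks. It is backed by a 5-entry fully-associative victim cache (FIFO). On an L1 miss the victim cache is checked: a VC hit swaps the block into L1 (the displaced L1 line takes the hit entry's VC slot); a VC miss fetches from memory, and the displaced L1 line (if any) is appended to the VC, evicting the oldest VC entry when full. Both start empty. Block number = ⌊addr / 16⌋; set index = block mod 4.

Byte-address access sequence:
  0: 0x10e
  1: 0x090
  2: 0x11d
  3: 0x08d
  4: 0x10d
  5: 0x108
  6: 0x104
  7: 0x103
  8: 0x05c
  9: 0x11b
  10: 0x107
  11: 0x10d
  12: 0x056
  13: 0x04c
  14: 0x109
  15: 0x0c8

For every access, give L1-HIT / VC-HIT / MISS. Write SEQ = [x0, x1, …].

  [0] addr=0x10e blk=16 s=0: MISS | VC []
  [1] addr=0x90 blk=9 s=1: MISS | VC []
  [2] addr=0x11d blk=17 s=1: MISS | VC [9]
  [3] addr=0x8d blk=8 s=0: MISS | VC [9, 16]
  [4] addr=0x10d blk=16 s=0: VC-HIT | VC [9, 8]
  [5] addr=0x108 blk=16 s=0: L1-HIT | VC [9, 8]
  [6] addr=0x104 blk=16 s=0: L1-HIT | VC [9, 8]
  [7] addr=0x103 blk=16 s=0: L1-HIT | VC [9, 8]
  [8] addr=0x5c blk=5 s=1: MISS | VC [9, 8, 17]
  [9] addr=0x11b blk=17 s=1: VC-HIT | VC [9, 8, 5]
  [10] addr=0x107 blk=16 s=0: L1-HIT | VC [9, 8, 5]
  [11] addr=0x10d blk=16 s=0: L1-HIT | VC [9, 8, 5]
  [12] addr=0x56 blk=5 s=1: VC-HIT | VC [9, 8, 17]
  [13] addr=0x4c blk=4 s=0: MISS | VC [9, 8, 17, 16]
  [14] addr=0x109 blk=16 s=0: VC-HIT | VC [9, 8, 17, 4]
  [15] addr=0xc8 blk=12 s=0: MISS | VC [9, 8, 17, 4, 16]

SEQ = [MISS, MISS, MISS, MISS, VC-HIT, L1-HIT, L1-HIT, L1-HIT, MISS, VC-HIT, L1-HIT, L1-HIT, VC-HIT, MISS, VC-HIT, MISS]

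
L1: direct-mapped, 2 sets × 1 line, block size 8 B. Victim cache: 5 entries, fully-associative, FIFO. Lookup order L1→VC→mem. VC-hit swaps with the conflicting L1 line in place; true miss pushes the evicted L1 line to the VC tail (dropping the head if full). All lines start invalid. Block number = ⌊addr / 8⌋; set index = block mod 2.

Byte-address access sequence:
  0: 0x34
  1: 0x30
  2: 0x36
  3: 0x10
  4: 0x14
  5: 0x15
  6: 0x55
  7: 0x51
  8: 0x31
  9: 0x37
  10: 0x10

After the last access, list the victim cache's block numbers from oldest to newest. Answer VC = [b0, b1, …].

VC = [10, 6]

0: 0x34 (blk 6, set 0) → MISS  vc=[]
1: 0x30 (blk 6, set 0) → L1-HIT  vc=[]
2: 0x36 (blk 6, set 0) → L1-HIT  vc=[]
3: 0x10 (blk 2, set 0) → MISS  vc=[6]
4: 0x14 (blk 2, set 0) → L1-HIT  vc=[6]
5: 0x15 (blk 2, set 0) → L1-HIT  vc=[6]
6: 0x55 (blk 10, set 0) → MISS  vc=[6, 2]
7: 0x51 (blk 10, set 0) → L1-HIT  vc=[6, 2]
8: 0x31 (blk 6, set 0) → VC-HIT  vc=[10, 2]
9: 0x37 (blk 6, set 0) → L1-HIT  vc=[10, 2]
10: 0x10 (blk 2, set 0) → VC-HIT  vc=[10, 6]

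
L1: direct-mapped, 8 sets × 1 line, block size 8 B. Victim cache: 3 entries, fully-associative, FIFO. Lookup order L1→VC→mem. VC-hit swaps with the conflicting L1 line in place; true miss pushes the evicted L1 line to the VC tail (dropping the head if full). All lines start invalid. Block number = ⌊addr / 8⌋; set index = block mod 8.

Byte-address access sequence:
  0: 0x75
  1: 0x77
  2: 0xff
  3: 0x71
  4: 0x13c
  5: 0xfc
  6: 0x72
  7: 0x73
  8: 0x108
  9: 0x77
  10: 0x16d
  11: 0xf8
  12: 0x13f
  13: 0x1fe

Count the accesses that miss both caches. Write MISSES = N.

#0 0x75→b14/s6 MISS; vc=[]
#1 0x77→b14/s6 L1-HIT; vc=[]
#2 0xff→b31/s7 MISS; vc=[]
#3 0x71→b14/s6 L1-HIT; vc=[]
#4 0x13c→b39/s7 MISS; vc=[31]
#5 0xfc→b31/s7 VC-HIT; vc=[39]
#6 0x72→b14/s6 L1-HIT; vc=[39]
#7 0x73→b14/s6 L1-HIT; vc=[39]
#8 0x108→b33/s1 MISS; vc=[39]
#9 0x77→b14/s6 L1-HIT; vc=[39]
#10 0x16d→b45/s5 MISS; vc=[39]
#11 0xf8→b31/s7 L1-HIT; vc=[39]
#12 0x13f→b39/s7 VC-HIT; vc=[31]
#13 0x1fe→b63/s7 MISS; vc=[31,39]

MISSES = 6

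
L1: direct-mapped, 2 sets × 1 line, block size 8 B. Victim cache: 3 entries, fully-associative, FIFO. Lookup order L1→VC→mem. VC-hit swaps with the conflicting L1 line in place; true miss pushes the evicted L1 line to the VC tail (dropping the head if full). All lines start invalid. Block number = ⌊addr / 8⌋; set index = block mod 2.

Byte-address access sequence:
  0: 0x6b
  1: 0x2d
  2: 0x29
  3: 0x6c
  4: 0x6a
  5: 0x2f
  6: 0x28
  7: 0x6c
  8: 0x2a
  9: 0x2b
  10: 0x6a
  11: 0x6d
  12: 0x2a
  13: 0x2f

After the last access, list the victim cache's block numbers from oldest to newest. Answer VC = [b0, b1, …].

VC = [13]

  [0] addr=0x6b blk=13 s=1: MISS | VC []
  [1] addr=0x2d blk=5 s=1: MISS | VC [13]
  [2] addr=0x29 blk=5 s=1: L1-HIT | VC [13]
  [3] addr=0x6c blk=13 s=1: VC-HIT | VC [5]
  [4] addr=0x6a blk=13 s=1: L1-HIT | VC [5]
  [5] addr=0x2f blk=5 s=1: VC-HIT | VC [13]
  [6] addr=0x28 blk=5 s=1: L1-HIT | VC [13]
  [7] addr=0x6c blk=13 s=1: VC-HIT | VC [5]
  [8] addr=0x2a blk=5 s=1: VC-HIT | VC [13]
  [9] addr=0x2b blk=5 s=1: L1-HIT | VC [13]
  [10] addr=0x6a blk=13 s=1: VC-HIT | VC [5]
  [11] addr=0x6d blk=13 s=1: L1-HIT | VC [5]
  [12] addr=0x2a blk=5 s=1: VC-HIT | VC [13]
  [13] addr=0x2f blk=5 s=1: L1-HIT | VC [13]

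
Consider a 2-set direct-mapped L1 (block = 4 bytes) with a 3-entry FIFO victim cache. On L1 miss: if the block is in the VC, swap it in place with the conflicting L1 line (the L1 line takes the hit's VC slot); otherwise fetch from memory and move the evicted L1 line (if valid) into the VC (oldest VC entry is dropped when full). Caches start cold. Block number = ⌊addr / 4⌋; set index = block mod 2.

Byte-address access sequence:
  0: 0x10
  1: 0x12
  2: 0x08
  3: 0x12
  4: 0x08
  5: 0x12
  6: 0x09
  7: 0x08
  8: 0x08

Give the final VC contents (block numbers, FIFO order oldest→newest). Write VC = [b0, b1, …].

#0 0x10→b4/s0 MISS; vc=[]
#1 0x12→b4/s0 L1-HIT; vc=[]
#2 0x8→b2/s0 MISS; vc=[4]
#3 0x12→b4/s0 VC-HIT; vc=[2]
#4 0x8→b2/s0 VC-HIT; vc=[4]
#5 0x12→b4/s0 VC-HIT; vc=[2]
#6 0x9→b2/s0 VC-HIT; vc=[4]
#7 0x8→b2/s0 L1-HIT; vc=[4]
#8 0x8→b2/s0 L1-HIT; vc=[4]

VC = [4]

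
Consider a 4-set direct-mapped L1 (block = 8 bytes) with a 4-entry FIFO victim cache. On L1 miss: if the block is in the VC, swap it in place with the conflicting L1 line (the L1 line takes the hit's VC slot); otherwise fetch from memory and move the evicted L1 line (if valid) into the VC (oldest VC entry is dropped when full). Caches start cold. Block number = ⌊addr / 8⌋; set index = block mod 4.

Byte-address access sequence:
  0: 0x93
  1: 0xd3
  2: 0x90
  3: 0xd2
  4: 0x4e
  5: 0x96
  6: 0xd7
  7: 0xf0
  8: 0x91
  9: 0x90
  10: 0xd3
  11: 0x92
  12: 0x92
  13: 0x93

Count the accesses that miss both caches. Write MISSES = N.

0: 0x93 (blk 18, set 2) → MISS  vc=[]
1: 0xd3 (blk 26, set 2) → MISS  vc=[18]
2: 0x90 (blk 18, set 2) → VC-HIT  vc=[26]
3: 0xd2 (blk 26, set 2) → VC-HIT  vc=[18]
4: 0x4e (blk 9, set 1) → MISS  vc=[18]
5: 0x96 (blk 18, set 2) → VC-HIT  vc=[26]
6: 0xd7 (blk 26, set 2) → VC-HIT  vc=[18]
7: 0xf0 (blk 30, set 2) → MISS  vc=[18, 26]
8: 0x91 (blk 18, set 2) → VC-HIT  vc=[30, 26]
9: 0x90 (blk 18, set 2) → L1-HIT  vc=[30, 26]
10: 0xd3 (blk 26, set 2) → VC-HIT  vc=[30, 18]
11: 0x92 (blk 18, set 2) → VC-HIT  vc=[30, 26]
12: 0x92 (blk 18, set 2) → L1-HIT  vc=[30, 26]
13: 0x93 (blk 18, set 2) → L1-HIT  vc=[30, 26]

MISSES = 4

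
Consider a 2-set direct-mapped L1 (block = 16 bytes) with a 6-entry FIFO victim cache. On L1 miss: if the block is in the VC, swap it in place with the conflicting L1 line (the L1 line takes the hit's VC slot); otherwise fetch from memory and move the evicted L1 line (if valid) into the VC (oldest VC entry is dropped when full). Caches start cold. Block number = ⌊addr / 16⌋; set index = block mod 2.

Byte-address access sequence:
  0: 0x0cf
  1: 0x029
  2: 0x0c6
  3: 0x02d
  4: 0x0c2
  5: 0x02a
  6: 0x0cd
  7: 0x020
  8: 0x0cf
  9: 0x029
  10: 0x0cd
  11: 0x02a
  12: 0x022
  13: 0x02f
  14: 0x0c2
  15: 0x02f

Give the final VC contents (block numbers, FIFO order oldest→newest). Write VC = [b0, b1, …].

VC = [12]

#0 0xcf→b12/s0 MISS; vc=[]
#1 0x29→b2/s0 MISS; vc=[12]
#2 0xc6→b12/s0 VC-HIT; vc=[2]
#3 0x2d→b2/s0 VC-HIT; vc=[12]
#4 0xc2→b12/s0 VC-HIT; vc=[2]
#5 0x2a→b2/s0 VC-HIT; vc=[12]
#6 0xcd→b12/s0 VC-HIT; vc=[2]
#7 0x20→b2/s0 VC-HIT; vc=[12]
#8 0xcf→b12/s0 VC-HIT; vc=[2]
#9 0x29→b2/s0 VC-HIT; vc=[12]
#10 0xcd→b12/s0 VC-HIT; vc=[2]
#11 0x2a→b2/s0 VC-HIT; vc=[12]
#12 0x22→b2/s0 L1-HIT; vc=[12]
#13 0x2f→b2/s0 L1-HIT; vc=[12]
#14 0xc2→b12/s0 VC-HIT; vc=[2]
#15 0x2f→b2/s0 VC-HIT; vc=[12]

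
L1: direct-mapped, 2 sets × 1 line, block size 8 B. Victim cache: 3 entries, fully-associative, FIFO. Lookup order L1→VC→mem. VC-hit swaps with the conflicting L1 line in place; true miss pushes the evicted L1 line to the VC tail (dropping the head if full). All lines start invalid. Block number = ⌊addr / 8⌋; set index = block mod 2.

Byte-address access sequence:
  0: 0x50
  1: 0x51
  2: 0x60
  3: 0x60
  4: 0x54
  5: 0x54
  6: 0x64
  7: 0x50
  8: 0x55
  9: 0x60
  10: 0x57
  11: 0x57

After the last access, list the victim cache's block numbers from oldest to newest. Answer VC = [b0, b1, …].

VC = [12]

  [0] addr=0x50 blk=10 s=0: MISS | VC []
  [1] addr=0x51 blk=10 s=0: L1-HIT | VC []
  [2] addr=0x60 blk=12 s=0: MISS | VC [10]
  [3] addr=0x60 blk=12 s=0: L1-HIT | VC [10]
  [4] addr=0x54 blk=10 s=0: VC-HIT | VC [12]
  [5] addr=0x54 blk=10 s=0: L1-HIT | VC [12]
  [6] addr=0x64 blk=12 s=0: VC-HIT | VC [10]
  [7] addr=0x50 blk=10 s=0: VC-HIT | VC [12]
  [8] addr=0x55 blk=10 s=0: L1-HIT | VC [12]
  [9] addr=0x60 blk=12 s=0: VC-HIT | VC [10]
  [10] addr=0x57 blk=10 s=0: VC-HIT | VC [12]
  [11] addr=0x57 blk=10 s=0: L1-HIT | VC [12]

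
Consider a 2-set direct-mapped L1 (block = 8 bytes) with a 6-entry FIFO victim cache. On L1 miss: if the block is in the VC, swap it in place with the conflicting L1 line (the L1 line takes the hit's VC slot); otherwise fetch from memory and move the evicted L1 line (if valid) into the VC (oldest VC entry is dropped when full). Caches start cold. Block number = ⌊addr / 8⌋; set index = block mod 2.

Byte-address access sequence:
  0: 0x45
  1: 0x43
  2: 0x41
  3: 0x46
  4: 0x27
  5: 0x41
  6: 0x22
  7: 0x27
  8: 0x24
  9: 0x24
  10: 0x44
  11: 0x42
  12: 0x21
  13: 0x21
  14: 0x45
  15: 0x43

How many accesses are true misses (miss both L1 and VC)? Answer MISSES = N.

MISSES = 2

#0 0x45→b8/s0 MISS; vc=[]
#1 0x43→b8/s0 L1-HIT; vc=[]
#2 0x41→b8/s0 L1-HIT; vc=[]
#3 0x46→b8/s0 L1-HIT; vc=[]
#4 0x27→b4/s0 MISS; vc=[8]
#5 0x41→b8/s0 VC-HIT; vc=[4]
#6 0x22→b4/s0 VC-HIT; vc=[8]
#7 0x27→b4/s0 L1-HIT; vc=[8]
#8 0x24→b4/s0 L1-HIT; vc=[8]
#9 0x24→b4/s0 L1-HIT; vc=[8]
#10 0x44→b8/s0 VC-HIT; vc=[4]
#11 0x42→b8/s0 L1-HIT; vc=[4]
#12 0x21→b4/s0 VC-HIT; vc=[8]
#13 0x21→b4/s0 L1-HIT; vc=[8]
#14 0x45→b8/s0 VC-HIT; vc=[4]
#15 0x43→b8/s0 L1-HIT; vc=[4]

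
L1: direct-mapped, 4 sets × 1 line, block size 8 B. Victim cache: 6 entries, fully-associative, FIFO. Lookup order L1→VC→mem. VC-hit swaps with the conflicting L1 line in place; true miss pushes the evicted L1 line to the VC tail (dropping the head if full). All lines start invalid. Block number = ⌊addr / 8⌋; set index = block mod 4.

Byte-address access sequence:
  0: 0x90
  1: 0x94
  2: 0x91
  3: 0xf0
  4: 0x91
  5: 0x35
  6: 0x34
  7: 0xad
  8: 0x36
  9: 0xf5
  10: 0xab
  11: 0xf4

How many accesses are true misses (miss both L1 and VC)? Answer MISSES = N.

#0 0x90→b18/s2 MISS; vc=[]
#1 0x94→b18/s2 L1-HIT; vc=[]
#2 0x91→b18/s2 L1-HIT; vc=[]
#3 0xf0→b30/s2 MISS; vc=[18]
#4 0x91→b18/s2 VC-HIT; vc=[30]
#5 0x35→b6/s2 MISS; vc=[30,18]
#6 0x34→b6/s2 L1-HIT; vc=[30,18]
#7 0xad→b21/s1 MISS; vc=[30,18]
#8 0x36→b6/s2 L1-HIT; vc=[30,18]
#9 0xf5→b30/s2 VC-HIT; vc=[6,18]
#10 0xab→b21/s1 L1-HIT; vc=[6,18]
#11 0xf4→b30/s2 L1-HIT; vc=[6,18]

MISSES = 4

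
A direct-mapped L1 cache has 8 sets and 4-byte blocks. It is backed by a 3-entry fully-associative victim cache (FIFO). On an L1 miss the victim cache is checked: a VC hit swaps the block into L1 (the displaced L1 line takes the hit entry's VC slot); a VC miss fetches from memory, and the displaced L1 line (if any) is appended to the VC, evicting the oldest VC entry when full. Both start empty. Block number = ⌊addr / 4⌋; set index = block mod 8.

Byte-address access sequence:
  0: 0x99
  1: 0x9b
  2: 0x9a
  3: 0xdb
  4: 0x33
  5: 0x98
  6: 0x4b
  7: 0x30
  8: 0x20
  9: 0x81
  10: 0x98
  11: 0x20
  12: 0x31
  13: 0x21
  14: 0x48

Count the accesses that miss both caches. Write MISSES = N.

MISSES = 6

  [0] addr=0x99 blk=38 s=6: MISS | VC []
  [1] addr=0x9b blk=38 s=6: L1-HIT | VC []
  [2] addr=0x9a blk=38 s=6: L1-HIT | VC []
  [3] addr=0xdb blk=54 s=6: MISS | VC [38]
  [4] addr=0x33 blk=12 s=4: MISS | VC [38]
  [5] addr=0x98 blk=38 s=6: VC-HIT | VC [54]
  [6] addr=0x4b blk=18 s=2: MISS | VC [54]
  [7] addr=0x30 blk=12 s=4: L1-HIT | VC [54]
  [8] addr=0x20 blk=8 s=0: MISS | VC [54]
  [9] addr=0x81 blk=32 s=0: MISS | VC [54, 8]
  [10] addr=0x98 blk=38 s=6: L1-HIT | VC [54, 8]
  [11] addr=0x20 blk=8 s=0: VC-HIT | VC [54, 32]
  [12] addr=0x31 blk=12 s=4: L1-HIT | VC [54, 32]
  [13] addr=0x21 blk=8 s=0: L1-HIT | VC [54, 32]
  [14] addr=0x48 blk=18 s=2: L1-HIT | VC [54, 32]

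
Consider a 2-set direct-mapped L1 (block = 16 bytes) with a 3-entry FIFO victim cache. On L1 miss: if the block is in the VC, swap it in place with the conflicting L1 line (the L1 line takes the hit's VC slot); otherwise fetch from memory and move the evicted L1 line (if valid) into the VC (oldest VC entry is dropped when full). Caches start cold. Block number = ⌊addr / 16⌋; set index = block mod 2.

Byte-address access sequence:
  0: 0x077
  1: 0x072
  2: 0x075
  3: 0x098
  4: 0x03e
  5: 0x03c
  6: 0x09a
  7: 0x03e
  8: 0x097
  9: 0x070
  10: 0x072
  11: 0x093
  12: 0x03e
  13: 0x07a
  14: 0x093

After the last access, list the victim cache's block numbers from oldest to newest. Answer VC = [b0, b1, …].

VC = [3, 7]

  [0] addr=0x77 blk=7 s=1: MISS | VC []
  [1] addr=0x72 blk=7 s=1: L1-HIT | VC []
  [2] addr=0x75 blk=7 s=1: L1-HIT | VC []
  [3] addr=0x98 blk=9 s=1: MISS | VC [7]
  [4] addr=0x3e blk=3 s=1: MISS | VC [7, 9]
  [5] addr=0x3c blk=3 s=1: L1-HIT | VC [7, 9]
  [6] addr=0x9a blk=9 s=1: VC-HIT | VC [7, 3]
  [7] addr=0x3e blk=3 s=1: VC-HIT | VC [7, 9]
  [8] addr=0x97 blk=9 s=1: VC-HIT | VC [7, 3]
  [9] addr=0x70 blk=7 s=1: VC-HIT | VC [9, 3]
  [10] addr=0x72 blk=7 s=1: L1-HIT | VC [9, 3]
  [11] addr=0x93 blk=9 s=1: VC-HIT | VC [7, 3]
  [12] addr=0x3e blk=3 s=1: VC-HIT | VC [7, 9]
  [13] addr=0x7a blk=7 s=1: VC-HIT | VC [3, 9]
  [14] addr=0x93 blk=9 s=1: VC-HIT | VC [3, 7]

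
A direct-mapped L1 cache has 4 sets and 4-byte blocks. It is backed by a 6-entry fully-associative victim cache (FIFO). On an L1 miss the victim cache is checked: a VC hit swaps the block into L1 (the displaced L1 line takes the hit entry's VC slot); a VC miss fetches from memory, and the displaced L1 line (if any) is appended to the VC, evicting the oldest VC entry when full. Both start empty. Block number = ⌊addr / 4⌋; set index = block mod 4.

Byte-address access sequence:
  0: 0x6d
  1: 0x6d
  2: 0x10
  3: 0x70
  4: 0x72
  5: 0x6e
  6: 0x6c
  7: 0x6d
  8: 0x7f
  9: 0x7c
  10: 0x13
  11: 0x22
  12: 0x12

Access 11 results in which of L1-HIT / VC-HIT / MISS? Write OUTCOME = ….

OUTCOME = MISS

  [0] addr=0x6d blk=27 s=3: MISS | VC []
  [1] addr=0x6d blk=27 s=3: L1-HIT | VC []
  [2] addr=0x10 blk=4 s=0: MISS | VC []
  [3] addr=0x70 blk=28 s=0: MISS | VC [4]
  [4] addr=0x72 blk=28 s=0: L1-HIT | VC [4]
  [5] addr=0x6e blk=27 s=3: L1-HIT | VC [4]
  [6] addr=0x6c blk=27 s=3: L1-HIT | VC [4]
  [7] addr=0x6d blk=27 s=3: L1-HIT | VC [4]
  [8] addr=0x7f blk=31 s=3: MISS | VC [4, 27]
  [9] addr=0x7c blk=31 s=3: L1-HIT | VC [4, 27]
  [10] addr=0x13 blk=4 s=0: VC-HIT | VC [28, 27]
  [11] addr=0x22 blk=8 s=0: MISS | VC [28, 27, 4]
  [12] addr=0x12 blk=4 s=0: VC-HIT | VC [28, 27, 8]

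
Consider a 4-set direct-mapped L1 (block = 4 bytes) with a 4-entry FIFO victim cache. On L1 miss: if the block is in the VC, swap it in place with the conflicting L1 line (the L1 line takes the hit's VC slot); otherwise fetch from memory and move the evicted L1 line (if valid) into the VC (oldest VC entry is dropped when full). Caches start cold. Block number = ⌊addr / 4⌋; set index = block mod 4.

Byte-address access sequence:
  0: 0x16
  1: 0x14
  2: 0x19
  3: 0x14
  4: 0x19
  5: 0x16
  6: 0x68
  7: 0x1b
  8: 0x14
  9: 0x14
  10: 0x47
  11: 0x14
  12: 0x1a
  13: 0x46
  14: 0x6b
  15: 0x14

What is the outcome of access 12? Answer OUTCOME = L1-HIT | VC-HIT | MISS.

OUTCOME = L1-HIT

0: 0x16 (blk 5, set 1) → MISS  vc=[]
1: 0x14 (blk 5, set 1) → L1-HIT  vc=[]
2: 0x19 (blk 6, set 2) → MISS  vc=[]
3: 0x14 (blk 5, set 1) → L1-HIT  vc=[]
4: 0x19 (blk 6, set 2) → L1-HIT  vc=[]
5: 0x16 (blk 5, set 1) → L1-HIT  vc=[]
6: 0x68 (blk 26, set 2) → MISS  vc=[6]
7: 0x1b (blk 6, set 2) → VC-HIT  vc=[26]
8: 0x14 (blk 5, set 1) → L1-HIT  vc=[26]
9: 0x14 (blk 5, set 1) → L1-HIT  vc=[26]
10: 0x47 (blk 17, set 1) → MISS  vc=[26, 5]
11: 0x14 (blk 5, set 1) → VC-HIT  vc=[26, 17]
12: 0x1a (blk 6, set 2) → L1-HIT  vc=[26, 17]
13: 0x46 (blk 17, set 1) → VC-HIT  vc=[26, 5]
14: 0x6b (blk 26, set 2) → VC-HIT  vc=[6, 5]
15: 0x14 (blk 5, set 1) → VC-HIT  vc=[6, 17]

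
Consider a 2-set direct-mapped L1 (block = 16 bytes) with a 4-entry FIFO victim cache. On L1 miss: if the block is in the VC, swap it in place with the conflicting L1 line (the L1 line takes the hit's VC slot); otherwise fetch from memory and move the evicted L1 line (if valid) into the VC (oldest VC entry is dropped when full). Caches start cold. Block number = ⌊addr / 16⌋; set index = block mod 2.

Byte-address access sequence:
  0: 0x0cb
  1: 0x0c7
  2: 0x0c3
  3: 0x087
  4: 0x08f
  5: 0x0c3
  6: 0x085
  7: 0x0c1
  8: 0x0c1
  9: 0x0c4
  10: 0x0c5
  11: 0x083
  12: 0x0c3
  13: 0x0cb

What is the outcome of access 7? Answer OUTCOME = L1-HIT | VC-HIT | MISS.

#0 0xcb→b12/s0 MISS; vc=[]
#1 0xc7→b12/s0 L1-HIT; vc=[]
#2 0xc3→b12/s0 L1-HIT; vc=[]
#3 0x87→b8/s0 MISS; vc=[12]
#4 0x8f→b8/s0 L1-HIT; vc=[12]
#5 0xc3→b12/s0 VC-HIT; vc=[8]
#6 0x85→b8/s0 VC-HIT; vc=[12]
#7 0xc1→b12/s0 VC-HIT; vc=[8]
#8 0xc1→b12/s0 L1-HIT; vc=[8]
#9 0xc4→b12/s0 L1-HIT; vc=[8]
#10 0xc5→b12/s0 L1-HIT; vc=[8]
#11 0x83→b8/s0 VC-HIT; vc=[12]
#12 0xc3→b12/s0 VC-HIT; vc=[8]
#13 0xcb→b12/s0 L1-HIT; vc=[8]

OUTCOME = VC-HIT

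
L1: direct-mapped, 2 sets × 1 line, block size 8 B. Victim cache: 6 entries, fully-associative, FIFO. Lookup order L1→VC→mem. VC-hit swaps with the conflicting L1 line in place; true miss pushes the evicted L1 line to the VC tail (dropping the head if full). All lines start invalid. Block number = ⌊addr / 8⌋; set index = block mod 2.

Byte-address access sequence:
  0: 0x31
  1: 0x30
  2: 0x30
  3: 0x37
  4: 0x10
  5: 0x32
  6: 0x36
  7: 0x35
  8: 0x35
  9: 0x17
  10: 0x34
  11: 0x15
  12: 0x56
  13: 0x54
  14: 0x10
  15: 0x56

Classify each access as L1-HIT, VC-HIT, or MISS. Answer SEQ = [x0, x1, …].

SEQ = [MISS, L1-HIT, L1-HIT, L1-HIT, MISS, VC-HIT, L1-HIT, L1-HIT, L1-HIT, VC-HIT, VC-HIT, VC-HIT, MISS, L1-HIT, VC-HIT, VC-HIT]

  [0] addr=0x31 blk=6 s=0: MISS | VC []
  [1] addr=0x30 blk=6 s=0: L1-HIT | VC []
  [2] addr=0x30 blk=6 s=0: L1-HIT | VC []
  [3] addr=0x37 blk=6 s=0: L1-HIT | VC []
  [4] addr=0x10 blk=2 s=0: MISS | VC [6]
  [5] addr=0x32 blk=6 s=0: VC-HIT | VC [2]
  [6] addr=0x36 blk=6 s=0: L1-HIT | VC [2]
  [7] addr=0x35 blk=6 s=0: L1-HIT | VC [2]
  [8] addr=0x35 blk=6 s=0: L1-HIT | VC [2]
  [9] addr=0x17 blk=2 s=0: VC-HIT | VC [6]
  [10] addr=0x34 blk=6 s=0: VC-HIT | VC [2]
  [11] addr=0x15 blk=2 s=0: VC-HIT | VC [6]
  [12] addr=0x56 blk=10 s=0: MISS | VC [6, 2]
  [13] addr=0x54 blk=10 s=0: L1-HIT | VC [6, 2]
  [14] addr=0x10 blk=2 s=0: VC-HIT | VC [6, 10]
  [15] addr=0x56 blk=10 s=0: VC-HIT | VC [6, 2]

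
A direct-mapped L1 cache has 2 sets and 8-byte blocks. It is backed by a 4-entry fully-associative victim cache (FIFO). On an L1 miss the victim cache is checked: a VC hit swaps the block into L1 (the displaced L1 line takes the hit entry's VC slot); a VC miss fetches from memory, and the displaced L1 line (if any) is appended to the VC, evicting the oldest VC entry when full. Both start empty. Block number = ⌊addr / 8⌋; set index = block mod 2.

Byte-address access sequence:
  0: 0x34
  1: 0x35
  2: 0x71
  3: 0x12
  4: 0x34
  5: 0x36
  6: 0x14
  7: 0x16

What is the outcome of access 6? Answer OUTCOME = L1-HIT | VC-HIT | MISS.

OUTCOME = VC-HIT

0: 0x34 (blk 6, set 0) → MISS  vc=[]
1: 0x35 (blk 6, set 0) → L1-HIT  vc=[]
2: 0x71 (blk 14, set 0) → MISS  vc=[6]
3: 0x12 (blk 2, set 0) → MISS  vc=[6, 14]
4: 0x34 (blk 6, set 0) → VC-HIT  vc=[2, 14]
5: 0x36 (blk 6, set 0) → L1-HIT  vc=[2, 14]
6: 0x14 (blk 2, set 0) → VC-HIT  vc=[6, 14]
7: 0x16 (blk 2, set 0) → L1-HIT  vc=[6, 14]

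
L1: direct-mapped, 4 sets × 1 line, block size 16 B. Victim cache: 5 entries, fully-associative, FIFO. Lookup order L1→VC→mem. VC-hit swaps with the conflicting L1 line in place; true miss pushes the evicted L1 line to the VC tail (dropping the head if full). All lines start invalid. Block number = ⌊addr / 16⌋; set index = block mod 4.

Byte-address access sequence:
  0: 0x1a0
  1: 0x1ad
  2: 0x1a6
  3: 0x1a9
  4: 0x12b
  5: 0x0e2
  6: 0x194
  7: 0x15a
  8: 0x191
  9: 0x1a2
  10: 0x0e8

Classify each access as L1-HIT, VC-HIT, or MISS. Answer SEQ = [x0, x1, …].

SEQ = [MISS, L1-HIT, L1-HIT, L1-HIT, MISS, MISS, MISS, MISS, VC-HIT, VC-HIT, VC-HIT]

0: 0x1a0 (blk 26, set 2) → MISS  vc=[]
1: 0x1ad (blk 26, set 2) → L1-HIT  vc=[]
2: 0x1a6 (blk 26, set 2) → L1-HIT  vc=[]
3: 0x1a9 (blk 26, set 2) → L1-HIT  vc=[]
4: 0x12b (blk 18, set 2) → MISS  vc=[26]
5: 0xe2 (blk 14, set 2) → MISS  vc=[26, 18]
6: 0x194 (blk 25, set 1) → MISS  vc=[26, 18]
7: 0x15a (blk 21, set 1) → MISS  vc=[26, 18, 25]
8: 0x191 (blk 25, set 1) → VC-HIT  vc=[26, 18, 21]
9: 0x1a2 (blk 26, set 2) → VC-HIT  vc=[14, 18, 21]
10: 0xe8 (blk 14, set 2) → VC-HIT  vc=[26, 18, 21]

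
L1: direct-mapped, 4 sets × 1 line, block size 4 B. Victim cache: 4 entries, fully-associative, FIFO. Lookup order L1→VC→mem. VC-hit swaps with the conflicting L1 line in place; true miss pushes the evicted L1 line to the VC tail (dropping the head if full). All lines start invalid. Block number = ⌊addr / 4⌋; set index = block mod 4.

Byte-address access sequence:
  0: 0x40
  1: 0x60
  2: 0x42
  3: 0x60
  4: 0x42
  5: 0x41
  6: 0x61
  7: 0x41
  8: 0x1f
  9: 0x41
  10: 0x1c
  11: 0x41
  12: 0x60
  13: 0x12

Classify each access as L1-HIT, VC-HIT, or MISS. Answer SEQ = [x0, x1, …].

SEQ = [MISS, MISS, VC-HIT, VC-HIT, VC-HIT, L1-HIT, VC-HIT, VC-HIT, MISS, L1-HIT, L1-HIT, L1-HIT, VC-HIT, MISS]

0: 0x40 (blk 16, set 0) → MISS  vc=[]
1: 0x60 (blk 24, set 0) → MISS  vc=[16]
2: 0x42 (blk 16, set 0) → VC-HIT  vc=[24]
3: 0x60 (blk 24, set 0) → VC-HIT  vc=[16]
4: 0x42 (blk 16, set 0) → VC-HIT  vc=[24]
5: 0x41 (blk 16, set 0) → L1-HIT  vc=[24]
6: 0x61 (blk 24, set 0) → VC-HIT  vc=[16]
7: 0x41 (blk 16, set 0) → VC-HIT  vc=[24]
8: 0x1f (blk 7, set 3) → MISS  vc=[24]
9: 0x41 (blk 16, set 0) → L1-HIT  vc=[24]
10: 0x1c (blk 7, set 3) → L1-HIT  vc=[24]
11: 0x41 (blk 16, set 0) → L1-HIT  vc=[24]
12: 0x60 (blk 24, set 0) → VC-HIT  vc=[16]
13: 0x12 (blk 4, set 0) → MISS  vc=[16, 24]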